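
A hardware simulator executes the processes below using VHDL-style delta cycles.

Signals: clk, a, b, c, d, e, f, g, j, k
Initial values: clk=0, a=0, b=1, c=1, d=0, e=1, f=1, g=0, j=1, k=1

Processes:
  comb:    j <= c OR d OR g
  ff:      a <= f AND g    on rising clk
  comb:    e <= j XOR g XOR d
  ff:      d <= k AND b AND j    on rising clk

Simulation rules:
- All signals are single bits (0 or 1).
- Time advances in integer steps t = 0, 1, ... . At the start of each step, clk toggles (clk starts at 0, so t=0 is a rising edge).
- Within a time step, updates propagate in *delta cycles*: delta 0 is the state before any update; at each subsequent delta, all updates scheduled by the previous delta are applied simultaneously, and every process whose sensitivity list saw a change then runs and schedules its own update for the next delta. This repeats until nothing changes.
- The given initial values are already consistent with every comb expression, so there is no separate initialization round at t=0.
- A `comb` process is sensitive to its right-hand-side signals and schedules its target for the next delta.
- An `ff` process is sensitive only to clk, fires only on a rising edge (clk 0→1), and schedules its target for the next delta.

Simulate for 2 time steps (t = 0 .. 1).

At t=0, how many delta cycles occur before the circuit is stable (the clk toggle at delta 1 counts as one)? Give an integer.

t0.Δ0 k=1 f=1 j=1 d=0 c=1 e=1 clk=0 a=0 g=0 b=1
t0.Δ1 k=1 f=1 j=1 d=0 c=1 e=1 clk=1 a=0 g=0 b=1
t0.Δ2 k=1 f=1 j=1 d=1 c=1 e=1 clk=1 a=0 g=0 b=1
t0.Δ3 k=1 f=1 j=1 d=1 c=1 e=0 clk=1 a=0 g=0 b=1
t1.Δ0 k=1 f=1 j=1 d=1 c=1 e=0 clk=1 a=0 g=0 b=1
t1.Δ1 k=1 f=1 j=1 d=1 c=1 e=0 clk=0 a=0 g=0 b=1

3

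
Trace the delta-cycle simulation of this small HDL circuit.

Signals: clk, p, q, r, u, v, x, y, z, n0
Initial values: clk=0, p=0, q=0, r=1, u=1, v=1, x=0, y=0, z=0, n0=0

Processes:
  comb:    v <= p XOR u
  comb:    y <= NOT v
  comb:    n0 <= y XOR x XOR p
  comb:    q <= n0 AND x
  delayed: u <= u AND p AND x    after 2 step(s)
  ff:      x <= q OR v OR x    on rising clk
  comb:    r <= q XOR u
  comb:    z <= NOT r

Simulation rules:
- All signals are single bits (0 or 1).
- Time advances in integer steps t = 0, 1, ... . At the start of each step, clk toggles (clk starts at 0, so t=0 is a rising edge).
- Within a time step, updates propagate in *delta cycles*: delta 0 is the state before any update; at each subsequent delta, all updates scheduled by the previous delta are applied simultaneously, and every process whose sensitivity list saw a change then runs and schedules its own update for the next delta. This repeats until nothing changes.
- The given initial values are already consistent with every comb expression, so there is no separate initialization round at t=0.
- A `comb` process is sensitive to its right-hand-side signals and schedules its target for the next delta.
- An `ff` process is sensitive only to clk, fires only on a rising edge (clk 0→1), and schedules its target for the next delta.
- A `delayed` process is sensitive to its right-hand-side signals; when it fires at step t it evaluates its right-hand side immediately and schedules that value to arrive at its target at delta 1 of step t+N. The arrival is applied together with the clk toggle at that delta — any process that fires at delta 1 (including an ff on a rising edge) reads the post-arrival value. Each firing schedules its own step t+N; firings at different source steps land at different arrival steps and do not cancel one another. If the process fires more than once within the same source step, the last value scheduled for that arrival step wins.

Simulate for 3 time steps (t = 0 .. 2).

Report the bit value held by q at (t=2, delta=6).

0

[bits: v,z,p,n0,x,u,q,y,clk,r]
t=0: Δ0=1000010001 Δ1=1000010011 Δ2=1000110011 Δ3=1001110011 Δ4=1001111011 Δ5=1001111010 Δ6=1101111010 | 6Δ
t=1: Δ0=1101111010 Δ1=1101111000 | 1Δ
t=2: Δ0=1101111000 Δ1=1101101010 Δ2=0101101011 Δ3=0001101111 Δ4=0000101111 Δ5=0000100111 Δ6=0000100110 Δ7=0100100110 | 7Δ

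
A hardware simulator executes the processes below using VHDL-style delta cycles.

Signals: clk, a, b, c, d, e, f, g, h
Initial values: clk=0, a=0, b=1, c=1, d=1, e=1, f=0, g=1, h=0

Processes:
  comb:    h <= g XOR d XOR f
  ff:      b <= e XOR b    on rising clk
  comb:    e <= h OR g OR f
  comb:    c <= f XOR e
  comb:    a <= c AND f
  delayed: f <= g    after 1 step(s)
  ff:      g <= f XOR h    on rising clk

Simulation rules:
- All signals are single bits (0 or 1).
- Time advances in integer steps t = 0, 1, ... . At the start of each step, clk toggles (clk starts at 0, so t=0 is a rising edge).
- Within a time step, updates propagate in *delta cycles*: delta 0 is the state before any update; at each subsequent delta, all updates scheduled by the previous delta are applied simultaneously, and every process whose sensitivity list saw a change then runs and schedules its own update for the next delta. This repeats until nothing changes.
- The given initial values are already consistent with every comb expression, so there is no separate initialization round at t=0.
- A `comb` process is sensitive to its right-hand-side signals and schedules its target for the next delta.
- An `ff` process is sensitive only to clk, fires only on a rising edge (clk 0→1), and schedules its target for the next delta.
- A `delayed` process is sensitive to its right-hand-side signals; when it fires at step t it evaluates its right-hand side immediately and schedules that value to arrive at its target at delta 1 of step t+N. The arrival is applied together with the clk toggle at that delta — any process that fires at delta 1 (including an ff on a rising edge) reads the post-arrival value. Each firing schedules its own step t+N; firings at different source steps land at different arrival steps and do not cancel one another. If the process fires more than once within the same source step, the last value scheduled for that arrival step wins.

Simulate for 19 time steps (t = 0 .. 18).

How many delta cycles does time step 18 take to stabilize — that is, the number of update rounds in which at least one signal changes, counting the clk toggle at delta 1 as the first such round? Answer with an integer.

3

t0.Δ0 c=1 clk=0 f=0 a=0 g=1 h=0 d=1 b=1 e=1
t0.Δ1 c=1 clk=1 f=0 a=0 g=1 h=0 d=1 b=1 e=1
t0.Δ2 c=1 clk=1 f=0 a=0 g=0 h=0 d=1 b=0 e=1
t0.Δ3 c=1 clk=1 f=0 a=0 g=0 h=1 d=1 b=0 e=0
t0.Δ4 c=0 clk=1 f=0 a=0 g=0 h=1 d=1 b=0 e=1
t0.Δ5 c=1 clk=1 f=0 a=0 g=0 h=1 d=1 b=0 e=1
t1.Δ0 c=1 clk=1 f=0 a=0 g=0 h=1 d=1 b=0 e=1
t1.Δ1 c=1 clk=0 f=0 a=0 g=0 h=1 d=1 b=0 e=1
t2.Δ0 c=1 clk=0 f=0 a=0 g=0 h=1 d=1 b=0 e=1
t2.Δ1 c=1 clk=1 f=0 a=0 g=0 h=1 d=1 b=0 e=1
t2.Δ2 c=1 clk=1 f=0 a=0 g=1 h=1 d=1 b=1 e=1
t2.Δ3 c=1 clk=1 f=0 a=0 g=1 h=0 d=1 b=1 e=1
t3.Δ0 c=1 clk=1 f=0 a=0 g=1 h=0 d=1 b=1 e=1
t3.Δ1 c=1 clk=0 f=1 a=0 g=1 h=0 d=1 b=1 e=1
t3.Δ2 c=0 clk=0 f=1 a=1 g=1 h=1 d=1 b=1 e=1
t3.Δ3 c=0 clk=0 f=1 a=0 g=1 h=1 d=1 b=1 e=1
t4.Δ0 c=0 clk=0 f=1 a=0 g=1 h=1 d=1 b=1 e=1
t4.Δ1 c=0 clk=1 f=1 a=0 g=1 h=1 d=1 b=1 e=1
t4.Δ2 c=0 clk=1 f=1 a=0 g=0 h=1 d=1 b=0 e=1
t4.Δ3 c=0 clk=1 f=1 a=0 g=0 h=0 d=1 b=0 e=1
t5.Δ0 c=0 clk=1 f=1 a=0 g=0 h=0 d=1 b=0 e=1
t5.Δ1 c=0 clk=0 f=0 a=0 g=0 h=0 d=1 b=0 e=1
t5.Δ2 c=1 clk=0 f=0 a=0 g=0 h=1 d=1 b=0 e=0
t5.Δ3 c=0 clk=0 f=0 a=0 g=0 h=1 d=1 b=0 e=1
t5.Δ4 c=1 clk=0 f=0 a=0 g=0 h=1 d=1 b=0 e=1
t6.Δ0 c=1 clk=0 f=0 a=0 g=0 h=1 d=1 b=0 e=1
t6.Δ1 c=1 clk=1 f=0 a=0 g=0 h=1 d=1 b=0 e=1
t6.Δ2 c=1 clk=1 f=0 a=0 g=1 h=1 d=1 b=1 e=1
t6.Δ3 c=1 clk=1 f=0 a=0 g=1 h=0 d=1 b=1 e=1
t7.Δ0 c=1 clk=1 f=0 a=0 g=1 h=0 d=1 b=1 e=1
t7.Δ1 c=1 clk=0 f=1 a=0 g=1 h=0 d=1 b=1 e=1
t7.Δ2 c=0 clk=0 f=1 a=1 g=1 h=1 d=1 b=1 e=1
t7.Δ3 c=0 clk=0 f=1 a=0 g=1 h=1 d=1 b=1 e=1
t8.Δ0 c=0 clk=0 f=1 a=0 g=1 h=1 d=1 b=1 e=1
t8.Δ1 c=0 clk=1 f=1 a=0 g=1 h=1 d=1 b=1 e=1
t8.Δ2 c=0 clk=1 f=1 a=0 g=0 h=1 d=1 b=0 e=1
t8.Δ3 c=0 clk=1 f=1 a=0 g=0 h=0 d=1 b=0 e=1
t9.Δ0 c=0 clk=1 f=1 a=0 g=0 h=0 d=1 b=0 e=1
t9.Δ1 c=0 clk=0 f=0 a=0 g=0 h=0 d=1 b=0 e=1
t9.Δ2 c=1 clk=0 f=0 a=0 g=0 h=1 d=1 b=0 e=0
t9.Δ3 c=0 clk=0 f=0 a=0 g=0 h=1 d=1 b=0 e=1
t9.Δ4 c=1 clk=0 f=0 a=0 g=0 h=1 d=1 b=0 e=1
t10.Δ0 c=1 clk=0 f=0 a=0 g=0 h=1 d=1 b=0 e=1
t10.Δ1 c=1 clk=1 f=0 a=0 g=0 h=1 d=1 b=0 e=1
t10.Δ2 c=1 clk=1 f=0 a=0 g=1 h=1 d=1 b=1 e=1
t10.Δ3 c=1 clk=1 f=0 a=0 g=1 h=0 d=1 b=1 e=1
t11.Δ0 c=1 clk=1 f=0 a=0 g=1 h=0 d=1 b=1 e=1
t11.Δ1 c=1 clk=0 f=1 a=0 g=1 h=0 d=1 b=1 e=1
t11.Δ2 c=0 clk=0 f=1 a=1 g=1 h=1 d=1 b=1 e=1
t11.Δ3 c=0 clk=0 f=1 a=0 g=1 h=1 d=1 b=1 e=1
t12.Δ0 c=0 clk=0 f=1 a=0 g=1 h=1 d=1 b=1 e=1
t12.Δ1 c=0 clk=1 f=1 a=0 g=1 h=1 d=1 b=1 e=1
t12.Δ2 c=0 clk=1 f=1 a=0 g=0 h=1 d=1 b=0 e=1
t12.Δ3 c=0 clk=1 f=1 a=0 g=0 h=0 d=1 b=0 e=1
t13.Δ0 c=0 clk=1 f=1 a=0 g=0 h=0 d=1 b=0 e=1
t13.Δ1 c=0 clk=0 f=0 a=0 g=0 h=0 d=1 b=0 e=1
t13.Δ2 c=1 clk=0 f=0 a=0 g=0 h=1 d=1 b=0 e=0
t13.Δ3 c=0 clk=0 f=0 a=0 g=0 h=1 d=1 b=0 e=1
t13.Δ4 c=1 clk=0 f=0 a=0 g=0 h=1 d=1 b=0 e=1
t14.Δ0 c=1 clk=0 f=0 a=0 g=0 h=1 d=1 b=0 e=1
t14.Δ1 c=1 clk=1 f=0 a=0 g=0 h=1 d=1 b=0 e=1
t14.Δ2 c=1 clk=1 f=0 a=0 g=1 h=1 d=1 b=1 e=1
t14.Δ3 c=1 clk=1 f=0 a=0 g=1 h=0 d=1 b=1 e=1
t15.Δ0 c=1 clk=1 f=0 a=0 g=1 h=0 d=1 b=1 e=1
t15.Δ1 c=1 clk=0 f=1 a=0 g=1 h=0 d=1 b=1 e=1
t15.Δ2 c=0 clk=0 f=1 a=1 g=1 h=1 d=1 b=1 e=1
t15.Δ3 c=0 clk=0 f=1 a=0 g=1 h=1 d=1 b=1 e=1
t16.Δ0 c=0 clk=0 f=1 a=0 g=1 h=1 d=1 b=1 e=1
t16.Δ1 c=0 clk=1 f=1 a=0 g=1 h=1 d=1 b=1 e=1
t16.Δ2 c=0 clk=1 f=1 a=0 g=0 h=1 d=1 b=0 e=1
t16.Δ3 c=0 clk=1 f=1 a=0 g=0 h=0 d=1 b=0 e=1
t17.Δ0 c=0 clk=1 f=1 a=0 g=0 h=0 d=1 b=0 e=1
t17.Δ1 c=0 clk=0 f=0 a=0 g=0 h=0 d=1 b=0 e=1
t17.Δ2 c=1 clk=0 f=0 a=0 g=0 h=1 d=1 b=0 e=0
t17.Δ3 c=0 clk=0 f=0 a=0 g=0 h=1 d=1 b=0 e=1
t17.Δ4 c=1 clk=0 f=0 a=0 g=0 h=1 d=1 b=0 e=1
t18.Δ0 c=1 clk=0 f=0 a=0 g=0 h=1 d=1 b=0 e=1
t18.Δ1 c=1 clk=1 f=0 a=0 g=0 h=1 d=1 b=0 e=1
t18.Δ2 c=1 clk=1 f=0 a=0 g=1 h=1 d=1 b=1 e=1
t18.Δ3 c=1 clk=1 f=0 a=0 g=1 h=0 d=1 b=1 e=1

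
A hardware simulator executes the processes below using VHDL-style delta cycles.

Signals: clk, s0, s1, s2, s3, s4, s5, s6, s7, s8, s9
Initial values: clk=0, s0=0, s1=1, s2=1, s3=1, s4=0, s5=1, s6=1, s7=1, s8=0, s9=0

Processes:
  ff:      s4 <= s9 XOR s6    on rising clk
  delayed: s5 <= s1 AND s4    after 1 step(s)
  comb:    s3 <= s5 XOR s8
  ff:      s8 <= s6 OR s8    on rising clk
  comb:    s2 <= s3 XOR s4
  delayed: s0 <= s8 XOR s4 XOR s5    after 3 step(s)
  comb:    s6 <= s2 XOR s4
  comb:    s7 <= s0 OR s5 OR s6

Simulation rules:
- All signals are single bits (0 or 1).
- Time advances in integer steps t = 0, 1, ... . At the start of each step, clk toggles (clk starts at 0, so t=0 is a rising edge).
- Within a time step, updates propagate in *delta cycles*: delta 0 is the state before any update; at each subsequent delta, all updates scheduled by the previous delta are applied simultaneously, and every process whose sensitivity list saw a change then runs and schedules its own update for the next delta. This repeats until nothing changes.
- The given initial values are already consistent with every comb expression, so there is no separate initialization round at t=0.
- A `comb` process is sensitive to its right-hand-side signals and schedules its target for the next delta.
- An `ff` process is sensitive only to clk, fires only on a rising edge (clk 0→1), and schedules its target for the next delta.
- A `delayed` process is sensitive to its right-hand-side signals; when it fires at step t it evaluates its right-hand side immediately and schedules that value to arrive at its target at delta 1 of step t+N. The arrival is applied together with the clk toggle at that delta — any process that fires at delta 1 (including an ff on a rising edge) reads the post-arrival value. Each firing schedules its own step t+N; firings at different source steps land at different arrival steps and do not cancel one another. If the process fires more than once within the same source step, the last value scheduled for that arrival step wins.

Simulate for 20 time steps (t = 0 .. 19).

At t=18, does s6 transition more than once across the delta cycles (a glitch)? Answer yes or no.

[bits: s5,s0,s7,s4,s9,s6,s8,s1,s2,s3,clk]
t=0: Δ0=10100101110 Δ1=10100101111 Δ2=10110111111 Δ3=10110011001 Δ4=10110111101 Δ5=10110011101 | 5Δ
t=1: Δ0=10110011101 Δ1=10110011100 | 1Δ
t=2: Δ0=10110011100 Δ1=10110011101 Δ2=10100011101 Δ3=10100111001 Δ4=10100011001 | 4Δ
t=3: Δ0=10100011001 Δ1=01100011000 Δ2=01100011010 Δ3=01100011110 Δ4=01100111110 | 4Δ
t=4: Δ0=01100111110 Δ1=01100111111 Δ2=01110111111 Δ3=01110011011 Δ4=01110111011 | 4Δ
t=5: Δ0=01110111011 Δ1=10110111010 Δ2=10110111000 Δ3=10110111100 Δ4=10110011100 | 4Δ
t=6: Δ0=10110011100 Δ1=11110011101 Δ2=11100011101 Δ3=11100111001 Δ4=11100011001 | 4Δ
t=7: Δ0=11100011001 Δ1=00100011000 Δ2=00000011010 Δ3=00000011110 Δ4=00000111110 Δ5=00100111110 | 5Δ
t=8: Δ0=00100111110 Δ1=01100111111 Δ2=01110111111 Δ3=01110011011 Δ4=01110111011 | 4Δ
t=9: Δ0=01110111011 Δ1=10110111010 Δ2=10110111000 Δ3=10110111100 Δ4=10110011100 | 4Δ
t=10: Δ0=10110011100 Δ1=11110011101 Δ2=11100011101 Δ3=11100111001 Δ4=11100011001 | 4Δ
t=11: Δ0=11100011001 Δ1=00100011000 Δ2=00000011010 Δ3=00000011110 Δ4=00000111110 Δ5=00100111110 | 5Δ
t=12: Δ0=00100111110 Δ1=01100111111 Δ2=01110111111 Δ3=01110011011 Δ4=01110111011 | 4Δ
t=13: Δ0=01110111011 Δ1=10110111010 Δ2=10110111000 Δ3=10110111100 Δ4=10110011100 | 4Δ
t=14: Δ0=10110011100 Δ1=11110011101 Δ2=11100011101 Δ3=11100111001 Δ4=11100011001 | 4Δ
t=15: Δ0=11100011001 Δ1=00100011000 Δ2=00000011010 Δ3=00000011110 Δ4=00000111110 Δ5=00100111110 | 5Δ
t=16: Δ0=00100111110 Δ1=01100111111 Δ2=01110111111 Δ3=01110011011 Δ4=01110111011 | 4Δ
t=17: Δ0=01110111011 Δ1=10110111010 Δ2=10110111000 Δ3=10110111100 Δ4=10110011100 | 4Δ
t=18: Δ0=10110011100 Δ1=11110011101 Δ2=11100011101 Δ3=11100111001 Δ4=11100011001 | 4Δ
t=19: Δ0=11100011001 Δ1=00100011000 Δ2=00000011010 Δ3=00000011110 Δ4=00000111110 Δ5=00100111110 | 5Δ

yes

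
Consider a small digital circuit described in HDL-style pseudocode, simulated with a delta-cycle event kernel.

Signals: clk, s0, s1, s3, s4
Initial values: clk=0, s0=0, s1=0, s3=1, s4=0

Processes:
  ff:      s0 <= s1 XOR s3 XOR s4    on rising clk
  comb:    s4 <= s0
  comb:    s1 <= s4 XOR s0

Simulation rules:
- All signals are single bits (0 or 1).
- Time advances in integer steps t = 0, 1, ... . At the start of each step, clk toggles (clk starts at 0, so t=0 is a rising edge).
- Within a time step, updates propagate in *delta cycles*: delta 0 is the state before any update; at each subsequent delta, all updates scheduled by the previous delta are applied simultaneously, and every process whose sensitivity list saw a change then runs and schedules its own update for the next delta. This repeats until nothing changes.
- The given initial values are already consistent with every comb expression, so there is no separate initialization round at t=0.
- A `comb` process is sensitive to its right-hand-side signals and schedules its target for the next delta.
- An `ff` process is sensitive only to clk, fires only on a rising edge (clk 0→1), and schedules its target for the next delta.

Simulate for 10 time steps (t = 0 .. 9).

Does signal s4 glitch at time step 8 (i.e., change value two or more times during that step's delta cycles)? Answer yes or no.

t0.Δ0 s0=0 clk=0 s3=1 s1=0 s4=0
t0.Δ1 s0=0 clk=1 s3=1 s1=0 s4=0
t0.Δ2 s0=1 clk=1 s3=1 s1=0 s4=0
t0.Δ3 s0=1 clk=1 s3=1 s1=1 s4=1
t0.Δ4 s0=1 clk=1 s3=1 s1=0 s4=1
t1.Δ0 s0=1 clk=1 s3=1 s1=0 s4=1
t1.Δ1 s0=1 clk=0 s3=1 s1=0 s4=1
t2.Δ0 s0=1 clk=0 s3=1 s1=0 s4=1
t2.Δ1 s0=1 clk=1 s3=1 s1=0 s4=1
t2.Δ2 s0=0 clk=1 s3=1 s1=0 s4=1
t2.Δ3 s0=0 clk=1 s3=1 s1=1 s4=0
t2.Δ4 s0=0 clk=1 s3=1 s1=0 s4=0
t3.Δ0 s0=0 clk=1 s3=1 s1=0 s4=0
t3.Δ1 s0=0 clk=0 s3=1 s1=0 s4=0
t4.Δ0 s0=0 clk=0 s3=1 s1=0 s4=0
t4.Δ1 s0=0 clk=1 s3=1 s1=0 s4=0
t4.Δ2 s0=1 clk=1 s3=1 s1=0 s4=0
t4.Δ3 s0=1 clk=1 s3=1 s1=1 s4=1
t4.Δ4 s0=1 clk=1 s3=1 s1=0 s4=1
t5.Δ0 s0=1 clk=1 s3=1 s1=0 s4=1
t5.Δ1 s0=1 clk=0 s3=1 s1=0 s4=1
t6.Δ0 s0=1 clk=0 s3=1 s1=0 s4=1
t6.Δ1 s0=1 clk=1 s3=1 s1=0 s4=1
t6.Δ2 s0=0 clk=1 s3=1 s1=0 s4=1
t6.Δ3 s0=0 clk=1 s3=1 s1=1 s4=0
t6.Δ4 s0=0 clk=1 s3=1 s1=0 s4=0
t7.Δ0 s0=0 clk=1 s3=1 s1=0 s4=0
t7.Δ1 s0=0 clk=0 s3=1 s1=0 s4=0
t8.Δ0 s0=0 clk=0 s3=1 s1=0 s4=0
t8.Δ1 s0=0 clk=1 s3=1 s1=0 s4=0
t8.Δ2 s0=1 clk=1 s3=1 s1=0 s4=0
t8.Δ3 s0=1 clk=1 s3=1 s1=1 s4=1
t8.Δ4 s0=1 clk=1 s3=1 s1=0 s4=1
t9.Δ0 s0=1 clk=1 s3=1 s1=0 s4=1
t9.Δ1 s0=1 clk=0 s3=1 s1=0 s4=1

no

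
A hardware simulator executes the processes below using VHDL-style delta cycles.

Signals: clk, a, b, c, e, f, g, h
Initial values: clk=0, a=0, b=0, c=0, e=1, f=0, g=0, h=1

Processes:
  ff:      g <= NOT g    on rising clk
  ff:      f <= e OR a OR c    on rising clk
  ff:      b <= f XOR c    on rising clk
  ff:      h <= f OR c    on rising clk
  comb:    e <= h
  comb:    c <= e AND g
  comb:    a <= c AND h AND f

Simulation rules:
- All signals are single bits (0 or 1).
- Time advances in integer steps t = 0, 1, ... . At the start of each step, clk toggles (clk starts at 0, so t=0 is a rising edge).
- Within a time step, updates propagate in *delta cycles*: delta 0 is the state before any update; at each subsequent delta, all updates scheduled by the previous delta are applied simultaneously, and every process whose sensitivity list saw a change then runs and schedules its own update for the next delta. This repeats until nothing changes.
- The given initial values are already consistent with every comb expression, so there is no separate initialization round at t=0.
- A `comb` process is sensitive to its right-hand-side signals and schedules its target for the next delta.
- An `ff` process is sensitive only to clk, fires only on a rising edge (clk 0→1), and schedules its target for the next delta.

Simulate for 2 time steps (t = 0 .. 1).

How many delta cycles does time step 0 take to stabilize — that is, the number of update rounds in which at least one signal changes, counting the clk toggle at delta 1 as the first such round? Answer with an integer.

t=0 Δ0: a=0 c=0 clk=0 h=1 b=0 e=1 g=0 f=0
  Δ1: clk:0→1
  Δ2: h:1→0, g:0→1, f:0→1
  Δ3: c:0→1, e:1→0
  Δ4: c:1→0
  (4Δ to stable)
t=1 Δ0: a=0 c=0 clk=1 h=0 b=0 e=0 g=1 f=1
  Δ1: clk:1→0
  (1Δ to stable)

4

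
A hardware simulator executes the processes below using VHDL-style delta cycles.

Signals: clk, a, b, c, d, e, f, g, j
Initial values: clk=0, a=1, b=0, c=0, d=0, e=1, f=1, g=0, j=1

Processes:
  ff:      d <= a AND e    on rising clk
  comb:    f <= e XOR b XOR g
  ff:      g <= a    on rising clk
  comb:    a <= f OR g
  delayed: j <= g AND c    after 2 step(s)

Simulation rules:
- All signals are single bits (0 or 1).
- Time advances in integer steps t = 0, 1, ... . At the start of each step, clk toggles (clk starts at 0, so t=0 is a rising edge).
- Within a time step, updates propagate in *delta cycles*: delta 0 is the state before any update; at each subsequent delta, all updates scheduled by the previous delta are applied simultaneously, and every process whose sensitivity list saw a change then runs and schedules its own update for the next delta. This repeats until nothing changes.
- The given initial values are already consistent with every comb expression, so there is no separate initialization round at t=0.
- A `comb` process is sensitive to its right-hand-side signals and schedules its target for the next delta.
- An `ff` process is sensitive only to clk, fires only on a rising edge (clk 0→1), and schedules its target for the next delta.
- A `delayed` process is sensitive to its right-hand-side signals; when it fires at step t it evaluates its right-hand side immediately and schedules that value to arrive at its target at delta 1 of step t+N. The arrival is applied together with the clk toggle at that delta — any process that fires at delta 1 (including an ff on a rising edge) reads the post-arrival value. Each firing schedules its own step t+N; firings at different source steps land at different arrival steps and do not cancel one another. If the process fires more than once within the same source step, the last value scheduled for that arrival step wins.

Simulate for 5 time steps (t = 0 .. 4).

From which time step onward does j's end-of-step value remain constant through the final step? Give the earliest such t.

2

[bits: j,d,b,g,e,clk,c,a,f]
t=0: Δ0=100010011 Δ1=100011011 Δ2=110111011 Δ3=110111010 | 3Δ
t=1: Δ0=110111010 Δ1=110110010 | 1Δ
t=2: Δ0=110110010 Δ1=010111010 | 1Δ
t=3: Δ0=010111010 Δ1=010110010 | 1Δ
t=4: Δ0=010110010 Δ1=010111010 | 1Δ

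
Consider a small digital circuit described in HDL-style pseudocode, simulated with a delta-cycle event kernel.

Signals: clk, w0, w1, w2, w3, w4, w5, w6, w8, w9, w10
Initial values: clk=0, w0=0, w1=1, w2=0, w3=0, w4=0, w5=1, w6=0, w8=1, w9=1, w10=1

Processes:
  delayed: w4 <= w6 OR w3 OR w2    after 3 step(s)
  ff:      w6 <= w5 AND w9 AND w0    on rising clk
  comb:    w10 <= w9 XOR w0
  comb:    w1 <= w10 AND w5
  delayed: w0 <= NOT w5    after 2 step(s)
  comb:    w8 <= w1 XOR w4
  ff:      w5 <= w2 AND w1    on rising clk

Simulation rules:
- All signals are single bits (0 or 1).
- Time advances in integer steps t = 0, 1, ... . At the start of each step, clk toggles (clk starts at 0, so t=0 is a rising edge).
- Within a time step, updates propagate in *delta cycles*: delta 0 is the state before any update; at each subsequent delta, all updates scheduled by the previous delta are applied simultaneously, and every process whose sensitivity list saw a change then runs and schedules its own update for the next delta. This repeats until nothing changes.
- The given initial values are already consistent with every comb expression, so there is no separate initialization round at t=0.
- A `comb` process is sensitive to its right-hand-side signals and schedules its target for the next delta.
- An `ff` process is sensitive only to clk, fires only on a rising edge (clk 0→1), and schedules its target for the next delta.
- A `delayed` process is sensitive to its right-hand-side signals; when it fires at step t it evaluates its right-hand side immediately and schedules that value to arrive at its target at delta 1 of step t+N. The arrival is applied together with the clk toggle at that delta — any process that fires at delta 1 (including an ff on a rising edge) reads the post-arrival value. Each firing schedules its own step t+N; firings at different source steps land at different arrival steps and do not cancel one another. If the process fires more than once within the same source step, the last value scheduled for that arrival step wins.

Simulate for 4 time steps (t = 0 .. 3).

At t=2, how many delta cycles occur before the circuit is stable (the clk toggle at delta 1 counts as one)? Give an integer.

2

t=0 Δ0: w0=0 w5=1 clk=0 w6=0 w1=1 w8=1 w4=0 w10=1 w9=1 w2=0 w3=0
  Δ1: clk:0→1
  Δ2: w5:1→0
  Δ3: w1:1→0
  Δ4: w8:1→0
  (4Δ to stable)
t=1 Δ0: w0=0 w5=0 clk=1 w6=0 w1=0 w8=0 w4=0 w10=1 w9=1 w2=0 w3=0
  Δ1: clk:1→0
  (1Δ to stable)
t=2 Δ0: w0=0 w5=0 clk=0 w6=0 w1=0 w8=0 w4=0 w10=1 w9=1 w2=0 w3=0
  Δ1: w0:0→1, clk:0→1
  Δ2: w10:1→0
  (2Δ to stable)
t=3 Δ0: w0=1 w5=0 clk=1 w6=0 w1=0 w8=0 w4=0 w10=0 w9=1 w2=0 w3=0
  Δ1: clk:1→0
  (1Δ to stable)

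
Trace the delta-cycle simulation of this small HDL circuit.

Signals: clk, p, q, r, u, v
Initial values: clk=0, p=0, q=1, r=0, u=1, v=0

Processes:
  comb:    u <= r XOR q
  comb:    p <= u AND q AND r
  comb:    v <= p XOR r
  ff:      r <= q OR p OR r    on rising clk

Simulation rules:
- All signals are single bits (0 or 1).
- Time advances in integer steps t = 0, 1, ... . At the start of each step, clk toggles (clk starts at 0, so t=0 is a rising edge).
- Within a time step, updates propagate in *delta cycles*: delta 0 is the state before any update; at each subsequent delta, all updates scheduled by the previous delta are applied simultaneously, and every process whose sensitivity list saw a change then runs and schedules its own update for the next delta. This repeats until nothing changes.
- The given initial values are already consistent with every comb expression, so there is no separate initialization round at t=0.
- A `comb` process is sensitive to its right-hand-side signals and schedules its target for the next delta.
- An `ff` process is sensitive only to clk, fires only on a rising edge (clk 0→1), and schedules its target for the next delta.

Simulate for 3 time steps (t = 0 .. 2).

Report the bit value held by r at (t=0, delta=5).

t=0 Δ0: p=0 q=1 u=1 r=0 v=0 clk=0
  Δ1: clk:0→1
  Δ2: r:0→1
  Δ3: p:0→1, u:1→0, v:0→1
  Δ4: p:1→0, v:1→0
  Δ5: v:0→1
  (5Δ to stable)
t=1 Δ0: p=0 q=1 u=0 r=1 v=1 clk=1
  Δ1: clk:1→0
  (1Δ to stable)
t=2 Δ0: p=0 q=1 u=0 r=1 v=1 clk=0
  Δ1: clk:0→1
  (1Δ to stable)

1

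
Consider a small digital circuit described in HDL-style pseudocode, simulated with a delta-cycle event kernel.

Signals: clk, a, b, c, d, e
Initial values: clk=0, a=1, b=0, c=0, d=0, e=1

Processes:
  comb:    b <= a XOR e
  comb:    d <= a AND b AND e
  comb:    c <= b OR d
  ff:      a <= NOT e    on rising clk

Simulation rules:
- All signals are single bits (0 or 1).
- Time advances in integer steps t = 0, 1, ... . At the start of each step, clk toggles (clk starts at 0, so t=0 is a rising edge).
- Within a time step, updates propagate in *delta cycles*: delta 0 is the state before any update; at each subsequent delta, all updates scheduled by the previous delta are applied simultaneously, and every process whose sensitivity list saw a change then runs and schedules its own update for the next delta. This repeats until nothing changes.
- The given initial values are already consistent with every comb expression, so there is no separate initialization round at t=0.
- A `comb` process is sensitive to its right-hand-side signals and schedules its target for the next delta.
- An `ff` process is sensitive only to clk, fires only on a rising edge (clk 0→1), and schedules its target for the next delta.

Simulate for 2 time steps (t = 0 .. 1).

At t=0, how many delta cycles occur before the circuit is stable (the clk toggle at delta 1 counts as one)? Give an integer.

t0.Δ0 d=0 c=0 b=0 clk=0 a=1 e=1
t0.Δ1 d=0 c=0 b=0 clk=1 a=1 e=1
t0.Δ2 d=0 c=0 b=0 clk=1 a=0 e=1
t0.Δ3 d=0 c=0 b=1 clk=1 a=0 e=1
t0.Δ4 d=0 c=1 b=1 clk=1 a=0 e=1
t1.Δ0 d=0 c=1 b=1 clk=1 a=0 e=1
t1.Δ1 d=0 c=1 b=1 clk=0 a=0 e=1

4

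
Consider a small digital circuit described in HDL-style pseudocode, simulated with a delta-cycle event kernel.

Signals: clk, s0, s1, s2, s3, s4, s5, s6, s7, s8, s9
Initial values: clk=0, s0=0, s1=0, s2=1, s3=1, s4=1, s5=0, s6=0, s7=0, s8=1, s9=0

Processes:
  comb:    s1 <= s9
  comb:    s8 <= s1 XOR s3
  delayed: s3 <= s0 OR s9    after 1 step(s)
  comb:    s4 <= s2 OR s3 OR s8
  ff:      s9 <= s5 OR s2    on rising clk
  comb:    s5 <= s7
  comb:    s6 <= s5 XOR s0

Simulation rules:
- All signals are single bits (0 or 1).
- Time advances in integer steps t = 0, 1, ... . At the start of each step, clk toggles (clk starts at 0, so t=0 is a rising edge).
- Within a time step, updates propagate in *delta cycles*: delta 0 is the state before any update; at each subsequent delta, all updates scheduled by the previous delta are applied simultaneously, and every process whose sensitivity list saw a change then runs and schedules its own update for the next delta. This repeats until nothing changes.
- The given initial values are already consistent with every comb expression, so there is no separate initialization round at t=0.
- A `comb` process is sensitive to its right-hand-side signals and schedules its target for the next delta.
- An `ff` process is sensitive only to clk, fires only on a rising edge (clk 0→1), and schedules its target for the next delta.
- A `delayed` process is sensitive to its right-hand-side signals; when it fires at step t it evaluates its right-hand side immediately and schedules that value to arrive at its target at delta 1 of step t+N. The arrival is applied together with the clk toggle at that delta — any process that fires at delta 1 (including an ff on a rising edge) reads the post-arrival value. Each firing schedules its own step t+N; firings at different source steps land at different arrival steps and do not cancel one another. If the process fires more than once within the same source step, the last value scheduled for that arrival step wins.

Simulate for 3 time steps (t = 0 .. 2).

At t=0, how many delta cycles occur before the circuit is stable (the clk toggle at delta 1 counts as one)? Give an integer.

t0.Δ0 s7=0 s8=1 clk=0 s6=0 s0=0 s4=1 s3=1 s1=0 s2=1 s5=0 s9=0
t0.Δ1 s7=0 s8=1 clk=1 s6=0 s0=0 s4=1 s3=1 s1=0 s2=1 s5=0 s9=0
t0.Δ2 s7=0 s8=1 clk=1 s6=0 s0=0 s4=1 s3=1 s1=0 s2=1 s5=0 s9=1
t0.Δ3 s7=0 s8=1 clk=1 s6=0 s0=0 s4=1 s3=1 s1=1 s2=1 s5=0 s9=1
t0.Δ4 s7=0 s8=0 clk=1 s6=0 s0=0 s4=1 s3=1 s1=1 s2=1 s5=0 s9=1
t1.Δ0 s7=0 s8=0 clk=1 s6=0 s0=0 s4=1 s3=1 s1=1 s2=1 s5=0 s9=1
t1.Δ1 s7=0 s8=0 clk=0 s6=0 s0=0 s4=1 s3=1 s1=1 s2=1 s5=0 s9=1
t2.Δ0 s7=0 s8=0 clk=0 s6=0 s0=0 s4=1 s3=1 s1=1 s2=1 s5=0 s9=1
t2.Δ1 s7=0 s8=0 clk=1 s6=0 s0=0 s4=1 s3=1 s1=1 s2=1 s5=0 s9=1

4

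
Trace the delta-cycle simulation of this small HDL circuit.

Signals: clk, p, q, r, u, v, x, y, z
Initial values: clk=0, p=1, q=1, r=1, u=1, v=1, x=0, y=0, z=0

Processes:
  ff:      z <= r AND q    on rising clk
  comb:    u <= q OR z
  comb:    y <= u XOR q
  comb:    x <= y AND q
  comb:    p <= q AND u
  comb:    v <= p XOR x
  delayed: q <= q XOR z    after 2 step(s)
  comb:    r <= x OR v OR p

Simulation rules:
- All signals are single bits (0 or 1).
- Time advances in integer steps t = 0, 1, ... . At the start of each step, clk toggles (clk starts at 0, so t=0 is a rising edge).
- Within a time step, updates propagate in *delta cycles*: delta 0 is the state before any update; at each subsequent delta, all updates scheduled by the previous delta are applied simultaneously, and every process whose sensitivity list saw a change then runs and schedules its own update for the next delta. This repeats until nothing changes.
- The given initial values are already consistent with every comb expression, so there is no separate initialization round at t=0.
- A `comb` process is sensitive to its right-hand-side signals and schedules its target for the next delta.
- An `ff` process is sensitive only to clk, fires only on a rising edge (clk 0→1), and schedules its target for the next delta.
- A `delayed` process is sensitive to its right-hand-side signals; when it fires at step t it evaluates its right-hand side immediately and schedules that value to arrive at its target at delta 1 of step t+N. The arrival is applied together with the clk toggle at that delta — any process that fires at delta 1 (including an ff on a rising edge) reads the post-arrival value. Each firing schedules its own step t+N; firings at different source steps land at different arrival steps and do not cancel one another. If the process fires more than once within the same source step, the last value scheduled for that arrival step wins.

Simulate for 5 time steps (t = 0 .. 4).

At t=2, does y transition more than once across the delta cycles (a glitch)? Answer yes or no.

t0.Δ0 r=1 p=1 v=1 y=0 u=1 x=0 q=1 clk=0 z=0
t0.Δ1 r=1 p=1 v=1 y=0 u=1 x=0 q=1 clk=1 z=0
t0.Δ2 r=1 p=1 v=1 y=0 u=1 x=0 q=1 clk=1 z=1
t1.Δ0 r=1 p=1 v=1 y=0 u=1 x=0 q=1 clk=1 z=1
t1.Δ1 r=1 p=1 v=1 y=0 u=1 x=0 q=1 clk=0 z=1
t2.Δ0 r=1 p=1 v=1 y=0 u=1 x=0 q=1 clk=0 z=1
t2.Δ1 r=1 p=1 v=1 y=0 u=1 x=0 q=0 clk=1 z=1
t2.Δ2 r=1 p=0 v=1 y=1 u=1 x=0 q=0 clk=1 z=0
t2.Δ3 r=1 p=0 v=0 y=1 u=0 x=0 q=0 clk=1 z=0
t2.Δ4 r=0 p=0 v=0 y=0 u=0 x=0 q=0 clk=1 z=0
t3.Δ0 r=0 p=0 v=0 y=0 u=0 x=0 q=0 clk=1 z=0
t3.Δ1 r=0 p=0 v=0 y=0 u=0 x=0 q=0 clk=0 z=0
t4.Δ0 r=0 p=0 v=0 y=0 u=0 x=0 q=0 clk=0 z=0
t4.Δ1 r=0 p=0 v=0 y=0 u=0 x=0 q=0 clk=1 z=0

yes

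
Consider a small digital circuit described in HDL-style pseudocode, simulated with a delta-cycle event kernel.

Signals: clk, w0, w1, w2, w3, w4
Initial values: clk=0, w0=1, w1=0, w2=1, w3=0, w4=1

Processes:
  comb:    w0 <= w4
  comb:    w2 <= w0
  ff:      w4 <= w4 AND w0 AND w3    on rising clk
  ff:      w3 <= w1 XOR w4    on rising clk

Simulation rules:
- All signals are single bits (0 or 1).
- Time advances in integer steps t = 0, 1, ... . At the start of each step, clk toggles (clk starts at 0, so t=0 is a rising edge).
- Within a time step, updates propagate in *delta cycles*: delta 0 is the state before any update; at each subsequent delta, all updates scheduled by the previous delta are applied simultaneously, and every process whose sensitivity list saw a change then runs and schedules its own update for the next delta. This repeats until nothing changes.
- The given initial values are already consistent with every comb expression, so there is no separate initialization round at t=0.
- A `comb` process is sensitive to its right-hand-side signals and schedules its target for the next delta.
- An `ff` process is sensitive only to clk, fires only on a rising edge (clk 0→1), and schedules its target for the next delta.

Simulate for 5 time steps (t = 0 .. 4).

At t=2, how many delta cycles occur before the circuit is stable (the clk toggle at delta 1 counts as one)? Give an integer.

[bits: w0,clk,w4,w2,w3,w1]
t=0: Δ0=101100 Δ1=111100 Δ2=110110 Δ3=010110 Δ4=010010 | 4Δ
t=1: Δ0=010010 Δ1=000010 | 1Δ
t=2: Δ0=000010 Δ1=010010 Δ2=010000 | 2Δ
t=3: Δ0=010000 Δ1=000000 | 1Δ
t=4: Δ0=000000 Δ1=010000 | 1Δ

2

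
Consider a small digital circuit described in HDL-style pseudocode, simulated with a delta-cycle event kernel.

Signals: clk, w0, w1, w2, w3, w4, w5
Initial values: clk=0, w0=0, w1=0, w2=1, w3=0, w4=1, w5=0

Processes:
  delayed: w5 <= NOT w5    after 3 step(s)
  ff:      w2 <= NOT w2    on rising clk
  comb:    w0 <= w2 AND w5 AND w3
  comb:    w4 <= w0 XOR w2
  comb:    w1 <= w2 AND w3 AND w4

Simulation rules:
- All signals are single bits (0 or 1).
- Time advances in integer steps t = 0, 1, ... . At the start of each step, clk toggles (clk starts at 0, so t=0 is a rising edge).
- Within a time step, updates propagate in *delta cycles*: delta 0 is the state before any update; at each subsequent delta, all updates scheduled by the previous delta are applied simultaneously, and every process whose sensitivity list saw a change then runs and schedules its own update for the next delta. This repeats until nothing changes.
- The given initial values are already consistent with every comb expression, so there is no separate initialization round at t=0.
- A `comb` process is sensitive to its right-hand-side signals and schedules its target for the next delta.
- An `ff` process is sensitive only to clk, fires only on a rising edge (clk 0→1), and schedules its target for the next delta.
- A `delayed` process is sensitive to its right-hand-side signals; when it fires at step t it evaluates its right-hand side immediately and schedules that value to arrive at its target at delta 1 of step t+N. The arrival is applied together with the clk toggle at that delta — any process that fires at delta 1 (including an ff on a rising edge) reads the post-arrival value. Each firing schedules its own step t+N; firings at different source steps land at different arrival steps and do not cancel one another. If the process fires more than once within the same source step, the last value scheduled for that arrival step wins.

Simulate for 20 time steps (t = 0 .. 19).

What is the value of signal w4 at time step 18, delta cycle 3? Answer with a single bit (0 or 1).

t0.Δ0 w5=0 w4=1 w1=0 w3=0 w0=0 clk=0 w2=1
t0.Δ1 w5=0 w4=1 w1=0 w3=0 w0=0 clk=1 w2=1
t0.Δ2 w5=0 w4=1 w1=0 w3=0 w0=0 clk=1 w2=0
t0.Δ3 w5=0 w4=0 w1=0 w3=0 w0=0 clk=1 w2=0
t1.Δ0 w5=0 w4=0 w1=0 w3=0 w0=0 clk=1 w2=0
t1.Δ1 w5=0 w4=0 w1=0 w3=0 w0=0 clk=0 w2=0
t2.Δ0 w5=0 w4=0 w1=0 w3=0 w0=0 clk=0 w2=0
t2.Δ1 w5=0 w4=0 w1=0 w3=0 w0=0 clk=1 w2=0
t2.Δ2 w5=0 w4=0 w1=0 w3=0 w0=0 clk=1 w2=1
t2.Δ3 w5=0 w4=1 w1=0 w3=0 w0=0 clk=1 w2=1
t3.Δ0 w5=0 w4=1 w1=0 w3=0 w0=0 clk=1 w2=1
t3.Δ1 w5=0 w4=1 w1=0 w3=0 w0=0 clk=0 w2=1
t4.Δ0 w5=0 w4=1 w1=0 w3=0 w0=0 clk=0 w2=1
t4.Δ1 w5=0 w4=1 w1=0 w3=0 w0=0 clk=1 w2=1
t4.Δ2 w5=0 w4=1 w1=0 w3=0 w0=0 clk=1 w2=0
t4.Δ3 w5=0 w4=0 w1=0 w3=0 w0=0 clk=1 w2=0
t5.Δ0 w5=0 w4=0 w1=0 w3=0 w0=0 clk=1 w2=0
t5.Δ1 w5=0 w4=0 w1=0 w3=0 w0=0 clk=0 w2=0
t6.Δ0 w5=0 w4=0 w1=0 w3=0 w0=0 clk=0 w2=0
t6.Δ1 w5=0 w4=0 w1=0 w3=0 w0=0 clk=1 w2=0
t6.Δ2 w5=0 w4=0 w1=0 w3=0 w0=0 clk=1 w2=1
t6.Δ3 w5=0 w4=1 w1=0 w3=0 w0=0 clk=1 w2=1
t7.Δ0 w5=0 w4=1 w1=0 w3=0 w0=0 clk=1 w2=1
t7.Δ1 w5=0 w4=1 w1=0 w3=0 w0=0 clk=0 w2=1
t8.Δ0 w5=0 w4=1 w1=0 w3=0 w0=0 clk=0 w2=1
t8.Δ1 w5=0 w4=1 w1=0 w3=0 w0=0 clk=1 w2=1
t8.Δ2 w5=0 w4=1 w1=0 w3=0 w0=0 clk=1 w2=0
t8.Δ3 w5=0 w4=0 w1=0 w3=0 w0=0 clk=1 w2=0
t9.Δ0 w5=0 w4=0 w1=0 w3=0 w0=0 clk=1 w2=0
t9.Δ1 w5=0 w4=0 w1=0 w3=0 w0=0 clk=0 w2=0
t10.Δ0 w5=0 w4=0 w1=0 w3=0 w0=0 clk=0 w2=0
t10.Δ1 w5=0 w4=0 w1=0 w3=0 w0=0 clk=1 w2=0
t10.Δ2 w5=0 w4=0 w1=0 w3=0 w0=0 clk=1 w2=1
t10.Δ3 w5=0 w4=1 w1=0 w3=0 w0=0 clk=1 w2=1
t11.Δ0 w5=0 w4=1 w1=0 w3=0 w0=0 clk=1 w2=1
t11.Δ1 w5=0 w4=1 w1=0 w3=0 w0=0 clk=0 w2=1
t12.Δ0 w5=0 w4=1 w1=0 w3=0 w0=0 clk=0 w2=1
t12.Δ1 w5=0 w4=1 w1=0 w3=0 w0=0 clk=1 w2=1
t12.Δ2 w5=0 w4=1 w1=0 w3=0 w0=0 clk=1 w2=0
t12.Δ3 w5=0 w4=0 w1=0 w3=0 w0=0 clk=1 w2=0
t13.Δ0 w5=0 w4=0 w1=0 w3=0 w0=0 clk=1 w2=0
t13.Δ1 w5=0 w4=0 w1=0 w3=0 w0=0 clk=0 w2=0
t14.Δ0 w5=0 w4=0 w1=0 w3=0 w0=0 clk=0 w2=0
t14.Δ1 w5=0 w4=0 w1=0 w3=0 w0=0 clk=1 w2=0
t14.Δ2 w5=0 w4=0 w1=0 w3=0 w0=0 clk=1 w2=1
t14.Δ3 w5=0 w4=1 w1=0 w3=0 w0=0 clk=1 w2=1
t15.Δ0 w5=0 w4=1 w1=0 w3=0 w0=0 clk=1 w2=1
t15.Δ1 w5=0 w4=1 w1=0 w3=0 w0=0 clk=0 w2=1
t16.Δ0 w5=0 w4=1 w1=0 w3=0 w0=0 clk=0 w2=1
t16.Δ1 w5=0 w4=1 w1=0 w3=0 w0=0 clk=1 w2=1
t16.Δ2 w5=0 w4=1 w1=0 w3=0 w0=0 clk=1 w2=0
t16.Δ3 w5=0 w4=0 w1=0 w3=0 w0=0 clk=1 w2=0
t17.Δ0 w5=0 w4=0 w1=0 w3=0 w0=0 clk=1 w2=0
t17.Δ1 w5=0 w4=0 w1=0 w3=0 w0=0 clk=0 w2=0
t18.Δ0 w5=0 w4=0 w1=0 w3=0 w0=0 clk=0 w2=0
t18.Δ1 w5=0 w4=0 w1=0 w3=0 w0=0 clk=1 w2=0
t18.Δ2 w5=0 w4=0 w1=0 w3=0 w0=0 clk=1 w2=1
t18.Δ3 w5=0 w4=1 w1=0 w3=0 w0=0 clk=1 w2=1
t19.Δ0 w5=0 w4=1 w1=0 w3=0 w0=0 clk=1 w2=1
t19.Δ1 w5=0 w4=1 w1=0 w3=0 w0=0 clk=0 w2=1

1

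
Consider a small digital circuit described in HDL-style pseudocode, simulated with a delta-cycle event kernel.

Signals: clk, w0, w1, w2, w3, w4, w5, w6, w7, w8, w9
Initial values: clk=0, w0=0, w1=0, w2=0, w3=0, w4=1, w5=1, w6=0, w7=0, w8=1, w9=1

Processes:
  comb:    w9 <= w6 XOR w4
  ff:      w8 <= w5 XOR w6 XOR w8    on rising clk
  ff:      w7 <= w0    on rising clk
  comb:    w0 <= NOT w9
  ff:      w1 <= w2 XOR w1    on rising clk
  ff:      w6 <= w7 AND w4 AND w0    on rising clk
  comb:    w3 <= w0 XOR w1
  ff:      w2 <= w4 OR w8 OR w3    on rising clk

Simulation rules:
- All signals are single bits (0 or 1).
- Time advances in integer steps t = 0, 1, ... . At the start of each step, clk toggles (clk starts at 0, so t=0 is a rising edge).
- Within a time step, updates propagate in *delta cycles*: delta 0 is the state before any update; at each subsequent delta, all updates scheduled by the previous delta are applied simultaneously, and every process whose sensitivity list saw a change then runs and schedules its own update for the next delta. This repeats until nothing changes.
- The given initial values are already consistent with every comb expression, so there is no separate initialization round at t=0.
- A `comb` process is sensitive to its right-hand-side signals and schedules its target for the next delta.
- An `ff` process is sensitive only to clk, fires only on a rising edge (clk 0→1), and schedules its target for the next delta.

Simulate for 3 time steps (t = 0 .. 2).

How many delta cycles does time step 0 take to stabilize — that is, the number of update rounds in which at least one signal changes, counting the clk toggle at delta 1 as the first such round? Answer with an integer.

2

t0.Δ0 w1=0 w5=1 w8=1 w2=0 w4=1 w3=0 w6=0 clk=0 w0=0 w7=0 w9=1
t0.Δ1 w1=0 w5=1 w8=1 w2=0 w4=1 w3=0 w6=0 clk=1 w0=0 w7=0 w9=1
t0.Δ2 w1=0 w5=1 w8=0 w2=1 w4=1 w3=0 w6=0 clk=1 w0=0 w7=0 w9=1
t1.Δ0 w1=0 w5=1 w8=0 w2=1 w4=1 w3=0 w6=0 clk=1 w0=0 w7=0 w9=1
t1.Δ1 w1=0 w5=1 w8=0 w2=1 w4=1 w3=0 w6=0 clk=0 w0=0 w7=0 w9=1
t2.Δ0 w1=0 w5=1 w8=0 w2=1 w4=1 w3=0 w6=0 clk=0 w0=0 w7=0 w9=1
t2.Δ1 w1=0 w5=1 w8=0 w2=1 w4=1 w3=0 w6=0 clk=1 w0=0 w7=0 w9=1
t2.Δ2 w1=1 w5=1 w8=1 w2=1 w4=1 w3=0 w6=0 clk=1 w0=0 w7=0 w9=1
t2.Δ3 w1=1 w5=1 w8=1 w2=1 w4=1 w3=1 w6=0 clk=1 w0=0 w7=0 w9=1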